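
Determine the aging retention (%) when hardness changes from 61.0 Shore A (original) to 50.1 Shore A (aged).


Retention = aged / original * 100
= 50.1 / 61.0 * 100
= 82.1%

82.1%


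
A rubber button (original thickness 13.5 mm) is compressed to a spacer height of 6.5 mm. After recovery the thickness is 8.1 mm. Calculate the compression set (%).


CS = (t0 - recovered) / (t0 - ts) * 100
= (13.5 - 8.1) / (13.5 - 6.5) * 100
= 5.4 / 7.0 * 100
= 77.1%

77.1%


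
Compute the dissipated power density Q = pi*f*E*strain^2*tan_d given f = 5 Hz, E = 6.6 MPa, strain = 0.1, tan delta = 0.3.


Q = pi * f * E * strain^2 * tan_d
= pi * 5 * 6.6 * 0.1^2 * 0.3
= pi * 5 * 6.6 * 0.0100 * 0.3
= 0.3110

Q = 0.3110


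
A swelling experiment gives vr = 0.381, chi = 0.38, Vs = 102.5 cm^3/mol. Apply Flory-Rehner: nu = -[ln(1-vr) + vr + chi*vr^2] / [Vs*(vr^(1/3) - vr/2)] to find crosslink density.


ln(1 - vr) = ln(1 - 0.381) = -0.4797
Numerator = -((-0.4797) + 0.381 + 0.38 * 0.381^2) = 0.0435
Denominator = 102.5 * (0.381^(1/3) - 0.381/2) = 54.7812
nu = 0.0435 / 54.7812 = 7.9386e-04 mol/cm^3

7.9386e-04 mol/cm^3


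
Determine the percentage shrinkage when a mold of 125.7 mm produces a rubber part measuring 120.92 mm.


Shrinkage = (mold - part) / mold * 100
= (125.7 - 120.92) / 125.7 * 100
= 4.78 / 125.7 * 100
= 3.8%

3.8%


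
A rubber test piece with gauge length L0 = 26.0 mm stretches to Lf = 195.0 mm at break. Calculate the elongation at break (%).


Elongation = (Lf - L0) / L0 * 100
= (195.0 - 26.0) / 26.0 * 100
= 169.0 / 26.0 * 100
= 650.0%

650.0%


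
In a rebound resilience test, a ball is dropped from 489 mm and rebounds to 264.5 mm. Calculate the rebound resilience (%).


Resilience = h_rebound / h_drop * 100
= 264.5 / 489 * 100
= 54.1%

54.1%


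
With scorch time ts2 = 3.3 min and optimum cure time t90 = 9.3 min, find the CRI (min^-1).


CRI = 100 / (t90 - ts2)
= 100 / (9.3 - 3.3)
= 100 / 6.0
= 16.67 min^-1

16.67 min^-1


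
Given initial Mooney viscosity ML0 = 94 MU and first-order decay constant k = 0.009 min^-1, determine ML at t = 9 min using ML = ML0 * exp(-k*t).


ML = ML0 * exp(-k * t)
ML = 94 * exp(-0.009 * 9)
ML = 94 * 0.9222
ML = 86.69 MU

86.69 MU


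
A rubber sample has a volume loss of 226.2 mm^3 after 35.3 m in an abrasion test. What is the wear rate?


Rate = volume_loss / distance
= 226.2 / 35.3
= 6.408 mm^3/m

6.408 mm^3/m


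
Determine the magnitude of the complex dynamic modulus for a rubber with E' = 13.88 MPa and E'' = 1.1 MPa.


|E*| = sqrt(E'^2 + E''^2)
= sqrt(13.88^2 + 1.1^2)
= sqrt(192.6544 + 1.2100)
= 13.924 MPa

13.924 MPa


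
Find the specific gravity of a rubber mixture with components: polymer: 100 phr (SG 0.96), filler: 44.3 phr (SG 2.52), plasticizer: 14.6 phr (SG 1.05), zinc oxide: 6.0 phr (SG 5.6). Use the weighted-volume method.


Sum of weights = 164.9
Volume contributions:
  polymer: 100/0.96 = 104.1667
  filler: 44.3/2.52 = 17.5794
  plasticizer: 14.6/1.05 = 13.9048
  zinc oxide: 6.0/5.6 = 1.0714
Sum of volumes = 136.7222
SG = 164.9 / 136.7222 = 1.206

SG = 1.206


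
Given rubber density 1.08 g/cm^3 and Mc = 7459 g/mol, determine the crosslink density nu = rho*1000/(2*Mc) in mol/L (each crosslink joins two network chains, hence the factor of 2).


nu = rho * 1000 / (2 * Mc)
nu = 1.08 * 1000 / (2 * 7459)
nu = 1080.0 / 14918
nu = 0.0724 mol/L

0.0724 mol/L


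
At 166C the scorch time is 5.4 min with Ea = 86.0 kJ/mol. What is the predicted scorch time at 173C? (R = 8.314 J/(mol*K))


Convert temperatures: T1 = 166 + 273.15 = 439.15 K, T2 = 173 + 273.15 = 446.15 K
ts2_new = 5.4 * exp(86000 / 8.314 * (1/446.15 - 1/439.15))
1/T2 - 1/T1 = -3.5728e-05
ts2_new = 3.73 min

3.73 min


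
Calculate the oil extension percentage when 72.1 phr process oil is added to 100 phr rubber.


Oil % = oil / (100 + oil) * 100
= 72.1 / (100 + 72.1) * 100
= 72.1 / 172.1 * 100
= 41.89%

41.89%


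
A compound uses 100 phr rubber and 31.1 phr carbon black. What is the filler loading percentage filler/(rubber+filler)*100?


Filler % = filler / (rubber + filler) * 100
= 31.1 / (100 + 31.1) * 100
= 31.1 / 131.1 * 100
= 23.72%

23.72%


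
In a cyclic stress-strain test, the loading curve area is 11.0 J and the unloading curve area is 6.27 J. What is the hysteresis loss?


Hysteresis loss = loading - unloading
= 11.0 - 6.27
= 4.73 J

4.73 J


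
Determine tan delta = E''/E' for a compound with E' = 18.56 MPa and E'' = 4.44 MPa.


tan delta = E'' / E'
= 4.44 / 18.56
= 0.2392

tan delta = 0.2392


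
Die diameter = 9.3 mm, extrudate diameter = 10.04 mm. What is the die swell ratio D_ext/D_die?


Die swell ratio = D_extrudate / D_die
= 10.04 / 9.3
= 1.08

Die swell = 1.08


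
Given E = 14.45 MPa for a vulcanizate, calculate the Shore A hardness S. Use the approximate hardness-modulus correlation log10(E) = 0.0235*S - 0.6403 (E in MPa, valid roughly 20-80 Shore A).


log10(E) = 0.0235*S - 0.6403  =>  S = (log10(E) + 0.6403) / 0.0235
log10(14.45) = 1.159868
S = (1.159868 + 0.6403) / 0.0235 = 1.800168 / 0.0235
S = 76.6

Shore A = 76.6


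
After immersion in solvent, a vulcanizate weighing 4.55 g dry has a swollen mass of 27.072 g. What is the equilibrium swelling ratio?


Q = W_swollen / W_dry
Q = 27.072 / 4.55
Q = 5.95

Q = 5.95


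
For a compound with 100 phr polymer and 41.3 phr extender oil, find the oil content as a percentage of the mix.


Oil % = oil / (100 + oil) * 100
= 41.3 / (100 + 41.3) * 100
= 41.3 / 141.3 * 100
= 29.23%

29.23%


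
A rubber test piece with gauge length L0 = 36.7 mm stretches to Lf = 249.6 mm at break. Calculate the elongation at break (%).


Elongation = (Lf - L0) / L0 * 100
= (249.6 - 36.7) / 36.7 * 100
= 212.9 / 36.7 * 100
= 580.1%

580.1%


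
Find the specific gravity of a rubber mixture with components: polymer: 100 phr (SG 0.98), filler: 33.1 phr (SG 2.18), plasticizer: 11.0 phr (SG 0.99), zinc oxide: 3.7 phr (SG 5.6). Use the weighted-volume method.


Sum of weights = 147.8
Volume contributions:
  polymer: 100/0.98 = 102.0408
  filler: 33.1/2.18 = 15.1835
  plasticizer: 11.0/0.99 = 11.1111
  zinc oxide: 3.7/5.6 = 0.6607
Sum of volumes = 128.9961
SG = 147.8 / 128.9961 = 1.146

SG = 1.146


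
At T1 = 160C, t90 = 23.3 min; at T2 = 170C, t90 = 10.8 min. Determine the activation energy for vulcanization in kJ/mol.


T1 = 433.15 K, T2 = 443.15 K
1/T1 - 1/T2 = 5.2097e-05
ln(t1/t2) = ln(23.3/10.8) = 0.7689
Ea = 8.314 * 0.7689 / 5.2097e-05 = 122708.0445 J/mol
Ea = 122.71 kJ/mol

122.71 kJ/mol


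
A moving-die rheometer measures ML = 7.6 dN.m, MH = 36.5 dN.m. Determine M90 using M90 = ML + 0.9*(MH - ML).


M90 = ML + 0.9 * (MH - ML)
M90 = 7.6 + 0.9 * (36.5 - 7.6)
M90 = 7.6 + 0.9 * 28.9
M90 = 33.61 dN.m

33.61 dN.m


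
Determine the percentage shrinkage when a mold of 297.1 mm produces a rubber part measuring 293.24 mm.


Shrinkage = (mold - part) / mold * 100
= (297.1 - 293.24) / 297.1 * 100
= 3.86 / 297.1 * 100
= 1.3%

1.3%


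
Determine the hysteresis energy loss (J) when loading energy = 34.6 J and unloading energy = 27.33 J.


Hysteresis loss = loading - unloading
= 34.6 - 27.33
= 7.27 J

7.27 J


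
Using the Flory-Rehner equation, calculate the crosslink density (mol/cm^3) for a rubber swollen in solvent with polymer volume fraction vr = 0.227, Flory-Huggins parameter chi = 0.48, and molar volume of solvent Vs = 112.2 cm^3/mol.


ln(1 - vr) = ln(1 - 0.227) = -0.2575
Numerator = -((-0.2575) + 0.227 + 0.48 * 0.227^2) = 0.0057
Denominator = 112.2 * (0.227^(1/3) - 0.227/2) = 55.7092
nu = 0.0057 / 55.7092 = 1.0308e-04 mol/cm^3

1.0308e-04 mol/cm^3


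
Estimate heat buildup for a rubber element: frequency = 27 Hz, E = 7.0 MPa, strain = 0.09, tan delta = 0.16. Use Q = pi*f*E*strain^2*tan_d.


Q = pi * f * E * strain^2 * tan_d
= pi * 27 * 7.0 * 0.09^2 * 0.16
= pi * 27 * 7.0 * 0.0081 * 0.16
= 0.7695

Q = 0.7695


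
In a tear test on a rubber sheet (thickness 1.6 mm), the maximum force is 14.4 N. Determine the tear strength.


Tear strength = force / thickness
= 14.4 / 1.6
= 9.0 N/mm

9.0 N/mm


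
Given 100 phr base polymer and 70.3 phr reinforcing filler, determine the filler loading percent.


Filler % = filler / (rubber + filler) * 100
= 70.3 / (100 + 70.3) * 100
= 70.3 / 170.3 * 100
= 41.28%

41.28%


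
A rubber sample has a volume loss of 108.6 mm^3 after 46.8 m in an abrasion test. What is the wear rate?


Rate = volume_loss / distance
= 108.6 / 46.8
= 2.321 mm^3/m

2.321 mm^3/m


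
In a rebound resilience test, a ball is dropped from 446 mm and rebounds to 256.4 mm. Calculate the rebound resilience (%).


Resilience = h_rebound / h_drop * 100
= 256.4 / 446 * 100
= 57.5%

57.5%


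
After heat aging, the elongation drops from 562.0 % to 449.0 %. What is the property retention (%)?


Retention = aged / original * 100
= 449.0 / 562.0 * 100
= 79.9%

79.9%


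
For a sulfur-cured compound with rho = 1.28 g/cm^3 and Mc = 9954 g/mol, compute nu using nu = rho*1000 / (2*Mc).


nu = rho * 1000 / (2 * Mc)
nu = 1.28 * 1000 / (2 * 9954)
nu = 1280.0 / 19908
nu = 0.0643 mol/L

0.0643 mol/L


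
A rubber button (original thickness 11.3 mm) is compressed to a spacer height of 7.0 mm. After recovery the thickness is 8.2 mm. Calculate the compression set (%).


CS = (t0 - recovered) / (t0 - ts) * 100
= (11.3 - 8.2) / (11.3 - 7.0) * 100
= 3.1 / 4.3 * 100
= 72.1%

72.1%


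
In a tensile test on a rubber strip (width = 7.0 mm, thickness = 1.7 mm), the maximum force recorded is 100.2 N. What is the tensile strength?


Area = width * thickness = 7.0 * 1.7 = 11.9 mm^2
TS = force / area = 100.2 / 11.9 = 8.42 MPa

8.42 MPa


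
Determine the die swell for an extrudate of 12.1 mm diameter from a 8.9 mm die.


Die swell ratio = D_extrudate / D_die
= 12.1 / 8.9
= 1.36

Die swell = 1.36


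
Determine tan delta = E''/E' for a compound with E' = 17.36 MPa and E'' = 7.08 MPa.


tan delta = E'' / E'
= 7.08 / 17.36
= 0.4078

tan delta = 0.4078


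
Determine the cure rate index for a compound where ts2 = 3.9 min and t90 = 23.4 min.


CRI = 100 / (t90 - ts2)
= 100 / (23.4 - 3.9)
= 100 / 19.5
= 5.13 min^-1

5.13 min^-1


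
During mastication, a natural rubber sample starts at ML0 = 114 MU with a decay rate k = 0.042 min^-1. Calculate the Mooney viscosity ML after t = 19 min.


ML = ML0 * exp(-k * t)
ML = 114 * exp(-0.042 * 19)
ML = 114 * 0.4502
ML = 51.33 MU

51.33 MU


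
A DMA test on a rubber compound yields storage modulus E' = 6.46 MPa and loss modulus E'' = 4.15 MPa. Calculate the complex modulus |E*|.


|E*| = sqrt(E'^2 + E''^2)
= sqrt(6.46^2 + 4.15^2)
= sqrt(41.7316 + 17.2225)
= 7.678 MPa

7.678 MPa


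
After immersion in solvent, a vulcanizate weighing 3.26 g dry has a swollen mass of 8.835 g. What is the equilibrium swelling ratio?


Q = W_swollen / W_dry
Q = 8.835 / 3.26
Q = 2.71

Q = 2.71


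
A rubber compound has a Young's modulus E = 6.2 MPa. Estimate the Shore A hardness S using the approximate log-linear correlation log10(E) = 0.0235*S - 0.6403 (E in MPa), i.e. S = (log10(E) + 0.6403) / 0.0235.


log10(E) = 0.0235*S - 0.6403  =>  S = (log10(E) + 0.6403) / 0.0235
log10(6.2) = 0.792392
S = (0.792392 + 0.6403) / 0.0235 = 1.432692 / 0.0235
S = 61.0

Shore A = 61.0


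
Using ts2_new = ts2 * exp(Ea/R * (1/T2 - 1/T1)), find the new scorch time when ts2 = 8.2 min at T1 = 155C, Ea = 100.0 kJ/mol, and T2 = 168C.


Convert temperatures: T1 = 155 + 273.15 = 428.15 K, T2 = 168 + 273.15 = 441.15 K
ts2_new = 8.2 * exp(100000 / 8.314 * (1/441.15 - 1/428.15))
1/T2 - 1/T1 = -6.8827e-05
ts2_new = 3.58 min

3.58 min


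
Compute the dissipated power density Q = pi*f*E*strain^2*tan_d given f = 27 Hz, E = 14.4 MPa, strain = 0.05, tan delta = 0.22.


Q = pi * f * E * strain^2 * tan_d
= pi * 27 * 14.4 * 0.05^2 * 0.22
= pi * 27 * 14.4 * 0.0025 * 0.22
= 0.6718

Q = 0.6718


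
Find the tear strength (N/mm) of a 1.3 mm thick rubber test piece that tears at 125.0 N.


Tear strength = force / thickness
= 125.0 / 1.3
= 96.15 N/mm

96.15 N/mm


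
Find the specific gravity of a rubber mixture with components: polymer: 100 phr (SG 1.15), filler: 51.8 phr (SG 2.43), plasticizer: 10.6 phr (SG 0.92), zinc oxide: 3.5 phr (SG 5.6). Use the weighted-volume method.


Sum of weights = 165.9
Volume contributions:
  polymer: 100/1.15 = 86.9565
  filler: 51.8/2.43 = 21.3169
  plasticizer: 10.6/0.92 = 11.5217
  zinc oxide: 3.5/5.6 = 0.6250
Sum of volumes = 120.4201
SG = 165.9 / 120.4201 = 1.378

SG = 1.378


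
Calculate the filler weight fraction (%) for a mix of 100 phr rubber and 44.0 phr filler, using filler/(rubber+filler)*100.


Filler % = filler / (rubber + filler) * 100
= 44.0 / (100 + 44.0) * 100
= 44.0 / 144.0 * 100
= 30.56%

30.56%


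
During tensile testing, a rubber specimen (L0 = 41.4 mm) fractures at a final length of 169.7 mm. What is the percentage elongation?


Elongation = (Lf - L0) / L0 * 100
= (169.7 - 41.4) / 41.4 * 100
= 128.3 / 41.4 * 100
= 309.9%

309.9%


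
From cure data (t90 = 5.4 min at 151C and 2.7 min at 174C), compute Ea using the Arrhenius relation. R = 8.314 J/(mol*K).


T1 = 424.15 K, T2 = 447.15 K
1/T1 - 1/T2 = 1.2127e-04
ln(t1/t2) = ln(5.4/2.7) = 0.6931
Ea = 8.314 * 0.6931 / 1.2127e-04 = 47520.4289 J/mol
Ea = 47.52 kJ/mol

47.52 kJ/mol


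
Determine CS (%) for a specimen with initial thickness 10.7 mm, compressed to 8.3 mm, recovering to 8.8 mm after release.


CS = (t0 - recovered) / (t0 - ts) * 100
= (10.7 - 8.8) / (10.7 - 8.3) * 100
= 1.9 / 2.4 * 100
= 79.2%

79.2%


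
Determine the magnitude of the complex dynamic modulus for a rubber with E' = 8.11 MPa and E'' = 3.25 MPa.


|E*| = sqrt(E'^2 + E''^2)
= sqrt(8.11^2 + 3.25^2)
= sqrt(65.7721 + 10.5625)
= 8.737 MPa

8.737 MPa


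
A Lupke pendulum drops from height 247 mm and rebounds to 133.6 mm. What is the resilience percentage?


Resilience = h_rebound / h_drop * 100
= 133.6 / 247 * 100
= 54.1%

54.1%


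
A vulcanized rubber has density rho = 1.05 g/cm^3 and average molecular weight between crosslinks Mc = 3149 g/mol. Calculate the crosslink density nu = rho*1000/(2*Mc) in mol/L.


nu = rho * 1000 / (2 * Mc)
nu = 1.05 * 1000 / (2 * 3149)
nu = 1050.0 / 6298
nu = 0.1667 mol/L

0.1667 mol/L


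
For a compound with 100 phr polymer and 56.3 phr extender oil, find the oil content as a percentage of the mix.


Oil % = oil / (100 + oil) * 100
= 56.3 / (100 + 56.3) * 100
= 56.3 / 156.3 * 100
= 36.02%

36.02%


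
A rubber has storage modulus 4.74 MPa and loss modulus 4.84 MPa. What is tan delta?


tan delta = E'' / E'
= 4.84 / 4.74
= 1.0211

tan delta = 1.0211


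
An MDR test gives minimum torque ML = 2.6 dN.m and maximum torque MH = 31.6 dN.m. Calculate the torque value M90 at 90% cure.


M90 = ML + 0.9 * (MH - ML)
M90 = 2.6 + 0.9 * (31.6 - 2.6)
M90 = 2.6 + 0.9 * 29.0
M90 = 28.7 dN.m

28.7 dN.m


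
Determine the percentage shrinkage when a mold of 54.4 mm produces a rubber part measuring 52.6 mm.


Shrinkage = (mold - part) / mold * 100
= (54.4 - 52.6) / 54.4 * 100
= 1.8 / 54.4 * 100
= 3.31%

3.31%


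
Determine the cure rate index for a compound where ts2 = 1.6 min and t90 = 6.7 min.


CRI = 100 / (t90 - ts2)
= 100 / (6.7 - 1.6)
= 100 / 5.1
= 19.61 min^-1

19.61 min^-1


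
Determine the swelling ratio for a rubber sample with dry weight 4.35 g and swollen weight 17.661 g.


Q = W_swollen / W_dry
Q = 17.661 / 4.35
Q = 4.06

Q = 4.06


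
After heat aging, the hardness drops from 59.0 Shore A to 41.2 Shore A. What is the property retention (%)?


Retention = aged / original * 100
= 41.2 / 59.0 * 100
= 69.8%

69.8%


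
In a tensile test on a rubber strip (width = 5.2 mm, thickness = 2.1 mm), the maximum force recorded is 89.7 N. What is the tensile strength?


Area = width * thickness = 5.2 * 2.1 = 10.92 mm^2
TS = force / area = 89.7 / 10.92 = 8.21 MPa

8.21 MPa


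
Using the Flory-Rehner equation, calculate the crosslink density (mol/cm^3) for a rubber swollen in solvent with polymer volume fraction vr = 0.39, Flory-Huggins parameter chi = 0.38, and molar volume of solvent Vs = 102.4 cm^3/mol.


ln(1 - vr) = ln(1 - 0.39) = -0.4943
Numerator = -((-0.4943) + 0.39 + 0.38 * 0.39^2) = 0.0465
Denominator = 102.4 * (0.39^(1/3) - 0.39/2) = 54.8469
nu = 0.0465 / 54.8469 = 8.4778e-04 mol/cm^3

8.4778e-04 mol/cm^3


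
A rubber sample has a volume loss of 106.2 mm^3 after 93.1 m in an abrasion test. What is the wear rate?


Rate = volume_loss / distance
= 106.2 / 93.1
= 1.141 mm^3/m

1.141 mm^3/m


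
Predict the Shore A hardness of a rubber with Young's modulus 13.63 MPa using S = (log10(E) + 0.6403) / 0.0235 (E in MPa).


log10(E) = 0.0235*S - 0.6403  =>  S = (log10(E) + 0.6403) / 0.0235
log10(13.63) = 1.134496
S = (1.134496 + 0.6403) / 0.0235 = 1.774796 / 0.0235
S = 75.5

Shore A = 75.5


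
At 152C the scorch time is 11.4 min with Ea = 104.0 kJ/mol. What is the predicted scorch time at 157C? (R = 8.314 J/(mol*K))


Convert temperatures: T1 = 152 + 273.15 = 425.15 K, T2 = 157 + 273.15 = 430.15 K
ts2_new = 11.4 * exp(104000 / 8.314 * (1/430.15 - 1/425.15))
1/T2 - 1/T1 = -2.7341e-05
ts2_new = 8.1 min

8.1 min


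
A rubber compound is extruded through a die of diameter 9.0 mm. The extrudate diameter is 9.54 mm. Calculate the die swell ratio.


Die swell ratio = D_extrudate / D_die
= 9.54 / 9.0
= 1.06

Die swell = 1.06


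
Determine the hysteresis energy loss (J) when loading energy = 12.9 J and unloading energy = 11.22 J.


Hysteresis loss = loading - unloading
= 12.9 - 11.22
= 1.68 J

1.68 J


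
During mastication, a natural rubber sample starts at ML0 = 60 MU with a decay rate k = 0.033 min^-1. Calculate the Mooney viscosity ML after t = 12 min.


ML = ML0 * exp(-k * t)
ML = 60 * exp(-0.033 * 12)
ML = 60 * 0.6730
ML = 40.38 MU

40.38 MU


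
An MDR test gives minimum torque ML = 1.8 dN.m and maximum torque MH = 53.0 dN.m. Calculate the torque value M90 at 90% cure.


M90 = ML + 0.9 * (MH - ML)
M90 = 1.8 + 0.9 * (53.0 - 1.8)
M90 = 1.8 + 0.9 * 51.2
M90 = 47.88 dN.m

47.88 dN.m


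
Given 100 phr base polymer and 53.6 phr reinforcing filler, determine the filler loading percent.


Filler % = filler / (rubber + filler) * 100
= 53.6 / (100 + 53.6) * 100
= 53.6 / 153.6 * 100
= 34.9%

34.9%


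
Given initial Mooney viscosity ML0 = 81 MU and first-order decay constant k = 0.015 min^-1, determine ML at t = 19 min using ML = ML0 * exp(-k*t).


ML = ML0 * exp(-k * t)
ML = 81 * exp(-0.015 * 19)
ML = 81 * 0.7520
ML = 60.91 MU

60.91 MU


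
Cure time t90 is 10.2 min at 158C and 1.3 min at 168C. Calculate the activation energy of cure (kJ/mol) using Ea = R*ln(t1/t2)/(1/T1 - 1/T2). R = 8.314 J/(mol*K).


T1 = 431.15 K, T2 = 441.15 K
1/T1 - 1/T2 = 5.2576e-05
ln(t1/t2) = ln(10.2/1.3) = 2.0600
Ea = 8.314 * 2.0600 / 5.2576e-05 = 325759.3273 J/mol
Ea = 325.76 kJ/mol

325.76 kJ/mol


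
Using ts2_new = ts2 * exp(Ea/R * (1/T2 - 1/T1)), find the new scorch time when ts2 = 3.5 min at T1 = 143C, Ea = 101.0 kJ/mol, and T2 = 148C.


Convert temperatures: T1 = 143 + 273.15 = 416.15 K, T2 = 148 + 273.15 = 421.15 K
ts2_new = 3.5 * exp(101000 / 8.314 * (1/421.15 - 1/416.15))
1/T2 - 1/T1 = -2.8529e-05
ts2_new = 2.47 min

2.47 min


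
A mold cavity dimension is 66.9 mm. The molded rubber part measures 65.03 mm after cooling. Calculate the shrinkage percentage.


Shrinkage = (mold - part) / mold * 100
= (66.9 - 65.03) / 66.9 * 100
= 1.87 / 66.9 * 100
= 2.8%

2.8%


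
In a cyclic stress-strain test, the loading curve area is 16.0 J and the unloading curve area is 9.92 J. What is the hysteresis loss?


Hysteresis loss = loading - unloading
= 16.0 - 9.92
= 6.08 J

6.08 J


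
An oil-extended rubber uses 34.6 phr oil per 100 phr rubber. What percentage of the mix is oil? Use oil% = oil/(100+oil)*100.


Oil % = oil / (100 + oil) * 100
= 34.6 / (100 + 34.6) * 100
= 34.6 / 134.6 * 100
= 25.71%

25.71%


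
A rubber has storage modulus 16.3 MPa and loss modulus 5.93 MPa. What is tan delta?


tan delta = E'' / E'
= 5.93 / 16.3
= 0.3638

tan delta = 0.3638


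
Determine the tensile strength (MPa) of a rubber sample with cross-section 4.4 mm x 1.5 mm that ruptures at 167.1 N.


Area = width * thickness = 4.4 * 1.5 = 6.6 mm^2
TS = force / area = 167.1 / 6.6 = 25.32 MPa

25.32 MPa


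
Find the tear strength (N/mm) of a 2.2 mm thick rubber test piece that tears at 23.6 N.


Tear strength = force / thickness
= 23.6 / 2.2
= 10.73 N/mm

10.73 N/mm


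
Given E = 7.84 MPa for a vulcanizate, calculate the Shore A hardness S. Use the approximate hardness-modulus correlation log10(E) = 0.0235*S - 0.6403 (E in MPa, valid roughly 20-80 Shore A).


log10(E) = 0.0235*S - 0.6403  =>  S = (log10(E) + 0.6403) / 0.0235
log10(7.84) = 0.894316
S = (0.894316 + 0.6403) / 0.0235 = 1.534616 / 0.0235
S = 65.3

Shore A = 65.3


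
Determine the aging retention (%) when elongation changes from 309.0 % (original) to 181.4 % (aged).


Retention = aged / original * 100
= 181.4 / 309.0 * 100
= 58.7%

58.7%


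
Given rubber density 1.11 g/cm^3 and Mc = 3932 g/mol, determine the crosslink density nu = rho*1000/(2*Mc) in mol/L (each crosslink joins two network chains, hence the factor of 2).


nu = rho * 1000 / (2 * Mc)
nu = 1.11 * 1000 / (2 * 3932)
nu = 1110.0 / 7864
nu = 0.1411 mol/L

0.1411 mol/L


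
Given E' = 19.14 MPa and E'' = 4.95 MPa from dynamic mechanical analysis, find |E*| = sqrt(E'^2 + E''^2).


|E*| = sqrt(E'^2 + E''^2)
= sqrt(19.14^2 + 4.95^2)
= sqrt(366.3396 + 24.5025)
= 19.77 MPa

19.77 MPa


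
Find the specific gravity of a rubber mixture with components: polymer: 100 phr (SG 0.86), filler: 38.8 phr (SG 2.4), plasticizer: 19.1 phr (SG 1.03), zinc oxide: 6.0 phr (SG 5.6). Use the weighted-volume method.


Sum of weights = 163.9
Volume contributions:
  polymer: 100/0.86 = 116.2791
  filler: 38.8/2.4 = 16.1667
  plasticizer: 19.1/1.03 = 18.5437
  zinc oxide: 6.0/5.6 = 1.0714
Sum of volumes = 152.0609
SG = 163.9 / 152.0609 = 1.078

SG = 1.078


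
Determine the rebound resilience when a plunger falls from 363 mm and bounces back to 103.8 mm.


Resilience = h_rebound / h_drop * 100
= 103.8 / 363 * 100
= 28.6%

28.6%


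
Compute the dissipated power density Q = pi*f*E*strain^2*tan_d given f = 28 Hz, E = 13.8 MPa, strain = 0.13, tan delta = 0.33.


Q = pi * f * E * strain^2 * tan_d
= pi * 28 * 13.8 * 0.13^2 * 0.33
= pi * 28 * 13.8 * 0.0169 * 0.33
= 6.7700

Q = 6.7700


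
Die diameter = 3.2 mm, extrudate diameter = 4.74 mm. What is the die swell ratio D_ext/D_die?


Die swell ratio = D_extrudate / D_die
= 4.74 / 3.2
= 1.481

Die swell = 1.481


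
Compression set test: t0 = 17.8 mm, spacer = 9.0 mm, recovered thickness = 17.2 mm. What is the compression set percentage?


CS = (t0 - recovered) / (t0 - ts) * 100
= (17.8 - 17.2) / (17.8 - 9.0) * 100
= 0.6 / 8.8 * 100
= 6.8%

6.8%


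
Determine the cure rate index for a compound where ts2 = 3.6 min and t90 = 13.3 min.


CRI = 100 / (t90 - ts2)
= 100 / (13.3 - 3.6)
= 100 / 9.7
= 10.31 min^-1

10.31 min^-1


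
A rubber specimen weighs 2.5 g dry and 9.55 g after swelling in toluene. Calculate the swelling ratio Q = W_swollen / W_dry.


Q = W_swollen / W_dry
Q = 9.55 / 2.5
Q = 3.82

Q = 3.82


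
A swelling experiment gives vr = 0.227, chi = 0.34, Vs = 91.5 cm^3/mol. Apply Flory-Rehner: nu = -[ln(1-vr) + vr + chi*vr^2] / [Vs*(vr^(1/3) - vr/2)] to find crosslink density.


ln(1 - vr) = ln(1 - 0.227) = -0.2575
Numerator = -((-0.2575) + 0.227 + 0.34 * 0.227^2) = 0.0130
Denominator = 91.5 * (0.227^(1/3) - 0.227/2) = 45.4313
nu = 0.0130 / 45.4313 = 2.8519e-04 mol/cm^3

2.8519e-04 mol/cm^3


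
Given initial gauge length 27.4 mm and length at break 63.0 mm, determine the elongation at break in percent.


Elongation = (Lf - L0) / L0 * 100
= (63.0 - 27.4) / 27.4 * 100
= 35.6 / 27.4 * 100
= 129.9%

129.9%


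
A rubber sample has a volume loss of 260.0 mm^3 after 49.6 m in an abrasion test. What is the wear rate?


Rate = volume_loss / distance
= 260.0 / 49.6
= 5.242 mm^3/m

5.242 mm^3/m


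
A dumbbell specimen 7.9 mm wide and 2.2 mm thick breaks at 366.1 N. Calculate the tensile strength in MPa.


Area = width * thickness = 7.9 * 2.2 = 17.38 mm^2
TS = force / area = 366.1 / 17.38 = 21.06 MPa

21.06 MPa


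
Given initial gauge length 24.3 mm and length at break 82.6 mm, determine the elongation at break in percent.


Elongation = (Lf - L0) / L0 * 100
= (82.6 - 24.3) / 24.3 * 100
= 58.3 / 24.3 * 100
= 239.9%

239.9%


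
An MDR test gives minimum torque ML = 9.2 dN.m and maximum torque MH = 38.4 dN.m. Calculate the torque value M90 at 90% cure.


M90 = ML + 0.9 * (MH - ML)
M90 = 9.2 + 0.9 * (38.4 - 9.2)
M90 = 9.2 + 0.9 * 29.2
M90 = 35.48 dN.m

35.48 dN.m


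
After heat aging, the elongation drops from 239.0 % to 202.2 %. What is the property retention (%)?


Retention = aged / original * 100
= 202.2 / 239.0 * 100
= 84.6%

84.6%


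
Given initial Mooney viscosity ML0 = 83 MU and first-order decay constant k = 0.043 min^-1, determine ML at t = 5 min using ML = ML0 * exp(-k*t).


ML = ML0 * exp(-k * t)
ML = 83 * exp(-0.043 * 5)
ML = 83 * 0.8065
ML = 66.94 MU

66.94 MU


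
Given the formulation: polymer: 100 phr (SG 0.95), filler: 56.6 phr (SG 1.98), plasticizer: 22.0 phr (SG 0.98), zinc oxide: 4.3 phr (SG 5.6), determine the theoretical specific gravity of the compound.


Sum of weights = 182.9
Volume contributions:
  polymer: 100/0.95 = 105.2632
  filler: 56.6/1.98 = 28.5859
  plasticizer: 22.0/0.98 = 22.4490
  zinc oxide: 4.3/5.6 = 0.7679
Sum of volumes = 157.0659
SG = 182.9 / 157.0659 = 1.164

SG = 1.164


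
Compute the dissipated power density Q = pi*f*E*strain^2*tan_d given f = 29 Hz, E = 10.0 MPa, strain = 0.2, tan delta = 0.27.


Q = pi * f * E * strain^2 * tan_d
= pi * 29 * 10.0 * 0.2^2 * 0.27
= pi * 29 * 10.0 * 0.0400 * 0.27
= 9.8395

Q = 9.8395


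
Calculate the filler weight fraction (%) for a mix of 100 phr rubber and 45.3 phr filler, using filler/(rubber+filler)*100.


Filler % = filler / (rubber + filler) * 100
= 45.3 / (100 + 45.3) * 100
= 45.3 / 145.3 * 100
= 31.18%

31.18%


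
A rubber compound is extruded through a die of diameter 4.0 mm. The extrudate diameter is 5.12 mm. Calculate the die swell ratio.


Die swell ratio = D_extrudate / D_die
= 5.12 / 4.0
= 1.28

Die swell = 1.28


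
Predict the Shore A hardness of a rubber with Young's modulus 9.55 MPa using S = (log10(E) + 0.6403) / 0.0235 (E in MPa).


log10(E) = 0.0235*S - 0.6403  =>  S = (log10(E) + 0.6403) / 0.0235
log10(9.55) = 0.980003
S = (0.980003 + 0.6403) / 0.0235 = 1.620303 / 0.0235
S = 68.9

Shore A = 68.9


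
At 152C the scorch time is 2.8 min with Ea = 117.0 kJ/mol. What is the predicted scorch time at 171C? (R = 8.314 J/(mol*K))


Convert temperatures: T1 = 152 + 273.15 = 425.15 K, T2 = 171 + 273.15 = 444.15 K
ts2_new = 2.8 * exp(117000 / 8.314 * (1/444.15 - 1/425.15))
1/T2 - 1/T1 = -1.0062e-04
ts2_new = 0.68 min

0.68 min


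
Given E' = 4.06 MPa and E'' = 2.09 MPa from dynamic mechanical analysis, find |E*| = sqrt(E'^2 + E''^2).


|E*| = sqrt(E'^2 + E''^2)
= sqrt(4.06^2 + 2.09^2)
= sqrt(16.4836 + 4.3681)
= 4.566 MPa

4.566 MPa


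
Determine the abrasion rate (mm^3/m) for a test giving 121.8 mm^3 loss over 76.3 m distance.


Rate = volume_loss / distance
= 121.8 / 76.3
= 1.596 mm^3/m

1.596 mm^3/m


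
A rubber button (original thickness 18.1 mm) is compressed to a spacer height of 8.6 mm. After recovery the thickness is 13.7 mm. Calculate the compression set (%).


CS = (t0 - recovered) / (t0 - ts) * 100
= (18.1 - 13.7) / (18.1 - 8.6) * 100
= 4.4 / 9.5 * 100
= 46.3%

46.3%


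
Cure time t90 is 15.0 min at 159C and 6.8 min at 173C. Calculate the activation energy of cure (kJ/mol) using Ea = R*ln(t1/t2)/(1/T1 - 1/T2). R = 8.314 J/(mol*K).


T1 = 432.15 K, T2 = 446.15 K
1/T1 - 1/T2 = 7.2613e-05
ln(t1/t2) = ln(15.0/6.8) = 0.7911
Ea = 8.314 * 0.7911 / 7.2613e-05 = 90582.4221 J/mol
Ea = 90.58 kJ/mol

90.58 kJ/mol


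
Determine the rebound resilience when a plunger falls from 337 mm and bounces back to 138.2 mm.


Resilience = h_rebound / h_drop * 100
= 138.2 / 337 * 100
= 41.0%

41.0%


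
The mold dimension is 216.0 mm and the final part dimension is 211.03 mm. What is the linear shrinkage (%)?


Shrinkage = (mold - part) / mold * 100
= (216.0 - 211.03) / 216.0 * 100
= 4.97 / 216.0 * 100
= 2.3%

2.3%


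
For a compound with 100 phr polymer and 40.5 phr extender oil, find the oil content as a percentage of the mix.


Oil % = oil / (100 + oil) * 100
= 40.5 / (100 + 40.5) * 100
= 40.5 / 140.5 * 100
= 28.83%

28.83%


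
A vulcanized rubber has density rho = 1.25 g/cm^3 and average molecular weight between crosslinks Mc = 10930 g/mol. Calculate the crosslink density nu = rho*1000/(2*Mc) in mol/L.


nu = rho * 1000 / (2 * Mc)
nu = 1.25 * 1000 / (2 * 10930)
nu = 1250.0 / 21860
nu = 0.0572 mol/L

0.0572 mol/L


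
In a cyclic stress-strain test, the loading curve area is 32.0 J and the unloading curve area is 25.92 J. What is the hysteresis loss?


Hysteresis loss = loading - unloading
= 32.0 - 25.92
= 6.08 J

6.08 J


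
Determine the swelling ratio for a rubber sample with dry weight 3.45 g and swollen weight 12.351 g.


Q = W_swollen / W_dry
Q = 12.351 / 3.45
Q = 3.58

Q = 3.58


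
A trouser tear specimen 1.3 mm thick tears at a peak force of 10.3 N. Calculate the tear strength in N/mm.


Tear strength = force / thickness
= 10.3 / 1.3
= 7.92 N/mm

7.92 N/mm


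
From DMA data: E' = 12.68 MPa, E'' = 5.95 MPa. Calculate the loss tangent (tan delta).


tan delta = E'' / E'
= 5.95 / 12.68
= 0.4692

tan delta = 0.4692


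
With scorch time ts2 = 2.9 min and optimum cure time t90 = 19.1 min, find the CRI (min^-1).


CRI = 100 / (t90 - ts2)
= 100 / (19.1 - 2.9)
= 100 / 16.2
= 6.17 min^-1

6.17 min^-1


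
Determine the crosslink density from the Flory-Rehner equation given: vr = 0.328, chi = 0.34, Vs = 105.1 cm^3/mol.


ln(1 - vr) = ln(1 - 0.328) = -0.3975
Numerator = -((-0.3975) + 0.328 + 0.34 * 0.328^2) = 0.0329
Denominator = 105.1 * (0.328^(1/3) - 0.328/2) = 55.2451
nu = 0.0329 / 55.2451 = 5.9586e-04 mol/cm^3

5.9586e-04 mol/cm^3


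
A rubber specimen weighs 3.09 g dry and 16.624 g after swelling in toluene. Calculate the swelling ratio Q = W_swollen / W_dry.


Q = W_swollen / W_dry
Q = 16.624 / 3.09
Q = 5.38

Q = 5.38


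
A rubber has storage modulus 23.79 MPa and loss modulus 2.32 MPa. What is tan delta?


tan delta = E'' / E'
= 2.32 / 23.79
= 0.0975

tan delta = 0.0975


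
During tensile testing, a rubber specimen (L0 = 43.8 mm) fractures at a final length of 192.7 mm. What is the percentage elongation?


Elongation = (Lf - L0) / L0 * 100
= (192.7 - 43.8) / 43.8 * 100
= 148.9 / 43.8 * 100
= 340.0%

340.0%


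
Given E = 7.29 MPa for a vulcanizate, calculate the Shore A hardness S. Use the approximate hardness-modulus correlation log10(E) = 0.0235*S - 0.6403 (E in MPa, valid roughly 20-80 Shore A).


log10(E) = 0.0235*S - 0.6403  =>  S = (log10(E) + 0.6403) / 0.0235
log10(7.29) = 0.862728
S = (0.862728 + 0.6403) / 0.0235 = 1.503028 / 0.0235
S = 64.0

Shore A = 64.0


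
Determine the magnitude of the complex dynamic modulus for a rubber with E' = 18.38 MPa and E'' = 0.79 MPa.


|E*| = sqrt(E'^2 + E''^2)
= sqrt(18.38^2 + 0.79^2)
= sqrt(337.8244 + 0.6241)
= 18.397 MPa

18.397 MPa


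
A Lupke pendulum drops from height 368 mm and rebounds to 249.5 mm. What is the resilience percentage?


Resilience = h_rebound / h_drop * 100
= 249.5 / 368 * 100
= 67.8%

67.8%


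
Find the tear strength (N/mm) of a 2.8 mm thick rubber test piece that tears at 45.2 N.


Tear strength = force / thickness
= 45.2 / 2.8
= 16.14 N/mm

16.14 N/mm


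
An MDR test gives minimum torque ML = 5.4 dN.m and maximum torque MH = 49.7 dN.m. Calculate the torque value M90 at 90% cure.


M90 = ML + 0.9 * (MH - ML)
M90 = 5.4 + 0.9 * (49.7 - 5.4)
M90 = 5.4 + 0.9 * 44.3
M90 = 45.27 dN.m

45.27 dN.m


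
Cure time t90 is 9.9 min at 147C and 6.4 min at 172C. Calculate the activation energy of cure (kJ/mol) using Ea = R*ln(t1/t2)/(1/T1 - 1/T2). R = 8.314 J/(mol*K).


T1 = 420.15 K, T2 = 445.15 K
1/T1 - 1/T2 = 1.3367e-04
ln(t1/t2) = ln(9.9/6.4) = 0.4362
Ea = 8.314 * 0.4362 / 1.3367e-04 = 27133.3254 J/mol
Ea = 27.13 kJ/mol

27.13 kJ/mol


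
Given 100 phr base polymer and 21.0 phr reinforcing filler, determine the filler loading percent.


Filler % = filler / (rubber + filler) * 100
= 21.0 / (100 + 21.0) * 100
= 21.0 / 121.0 * 100
= 17.36%

17.36%


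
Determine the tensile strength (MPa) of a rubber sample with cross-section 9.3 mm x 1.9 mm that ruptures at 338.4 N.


Area = width * thickness = 9.3 * 1.9 = 17.67 mm^2
TS = force / area = 338.4 / 17.67 = 19.15 MPa

19.15 MPa


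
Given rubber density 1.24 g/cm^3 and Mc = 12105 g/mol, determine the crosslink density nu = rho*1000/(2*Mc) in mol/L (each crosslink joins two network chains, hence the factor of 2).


nu = rho * 1000 / (2 * Mc)
nu = 1.24 * 1000 / (2 * 12105)
nu = 1240.0 / 24210
nu = 0.0512 mol/L

0.0512 mol/L


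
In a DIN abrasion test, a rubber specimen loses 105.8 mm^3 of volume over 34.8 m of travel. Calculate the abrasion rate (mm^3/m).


Rate = volume_loss / distance
= 105.8 / 34.8
= 3.04 mm^3/m

3.04 mm^3/m


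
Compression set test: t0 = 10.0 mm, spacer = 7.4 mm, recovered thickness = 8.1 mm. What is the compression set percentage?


CS = (t0 - recovered) / (t0 - ts) * 100
= (10.0 - 8.1) / (10.0 - 7.4) * 100
= 1.9 / 2.6 * 100
= 73.1%

73.1%


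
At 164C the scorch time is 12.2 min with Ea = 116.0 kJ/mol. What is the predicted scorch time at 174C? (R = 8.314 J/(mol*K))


Convert temperatures: T1 = 164 + 273.15 = 437.15 K, T2 = 174 + 273.15 = 447.15 K
ts2_new = 12.2 * exp(116000 / 8.314 * (1/447.15 - 1/437.15))
1/T2 - 1/T1 = -5.1158e-05
ts2_new = 5.98 min

5.98 min


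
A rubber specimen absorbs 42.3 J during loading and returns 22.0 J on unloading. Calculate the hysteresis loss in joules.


Hysteresis loss = loading - unloading
= 42.3 - 22.0
= 20.3 J

20.3 J


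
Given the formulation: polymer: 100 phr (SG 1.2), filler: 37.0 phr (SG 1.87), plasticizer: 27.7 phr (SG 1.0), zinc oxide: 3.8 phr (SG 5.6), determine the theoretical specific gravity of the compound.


Sum of weights = 168.5
Volume contributions:
  polymer: 100/1.2 = 83.3333
  filler: 37.0/1.87 = 19.7861
  plasticizer: 27.7/1.0 = 27.7000
  zinc oxide: 3.8/5.6 = 0.6786
Sum of volumes = 131.4980
SG = 168.5 / 131.4980 = 1.281

SG = 1.281


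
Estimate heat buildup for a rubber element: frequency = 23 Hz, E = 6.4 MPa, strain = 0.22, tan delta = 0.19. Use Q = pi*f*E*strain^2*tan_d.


Q = pi * f * E * strain^2 * tan_d
= pi * 23 * 6.4 * 0.22^2 * 0.19
= pi * 23 * 6.4 * 0.0484 * 0.19
= 4.2526

Q = 4.2526


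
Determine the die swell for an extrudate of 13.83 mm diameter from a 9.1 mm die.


Die swell ratio = D_extrudate / D_die
= 13.83 / 9.1
= 1.52

Die swell = 1.52


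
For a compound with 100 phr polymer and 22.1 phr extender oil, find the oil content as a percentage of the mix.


Oil % = oil / (100 + oil) * 100
= 22.1 / (100 + 22.1) * 100
= 22.1 / 122.1 * 100
= 18.1%

18.1%


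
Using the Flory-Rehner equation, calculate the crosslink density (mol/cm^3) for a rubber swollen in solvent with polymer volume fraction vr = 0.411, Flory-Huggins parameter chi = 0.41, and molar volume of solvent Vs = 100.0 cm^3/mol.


ln(1 - vr) = ln(1 - 0.411) = -0.5293
Numerator = -((-0.5293) + 0.411 + 0.41 * 0.411^2) = 0.0491
Denominator = 100.0 * (0.411^(1/3) - 0.411/2) = 53.7999
nu = 0.0491 / 53.7999 = 9.1211e-04 mol/cm^3

9.1211e-04 mol/cm^3


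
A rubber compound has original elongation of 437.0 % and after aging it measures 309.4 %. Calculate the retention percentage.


Retention = aged / original * 100
= 309.4 / 437.0 * 100
= 70.8%

70.8%


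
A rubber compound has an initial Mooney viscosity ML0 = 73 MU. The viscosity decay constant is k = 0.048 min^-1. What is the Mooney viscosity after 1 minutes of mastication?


ML = ML0 * exp(-k * t)
ML = 73 * exp(-0.048 * 1)
ML = 73 * 0.9531
ML = 69.58 MU

69.58 MU


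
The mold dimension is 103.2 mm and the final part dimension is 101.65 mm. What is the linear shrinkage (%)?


Shrinkage = (mold - part) / mold * 100
= (103.2 - 101.65) / 103.2 * 100
= 1.55 / 103.2 * 100
= 1.5%

1.5%


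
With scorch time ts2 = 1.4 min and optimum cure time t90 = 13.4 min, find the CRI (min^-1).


CRI = 100 / (t90 - ts2)
= 100 / (13.4 - 1.4)
= 100 / 12.0
= 8.33 min^-1

8.33 min^-1


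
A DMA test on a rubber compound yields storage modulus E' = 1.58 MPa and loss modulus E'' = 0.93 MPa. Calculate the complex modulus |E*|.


|E*| = sqrt(E'^2 + E''^2)
= sqrt(1.58^2 + 0.93^2)
= sqrt(2.4964 + 0.8649)
= 1.833 MPa

1.833 MPa


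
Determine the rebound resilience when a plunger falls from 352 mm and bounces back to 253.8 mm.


Resilience = h_rebound / h_drop * 100
= 253.8 / 352 * 100
= 72.1%

72.1%


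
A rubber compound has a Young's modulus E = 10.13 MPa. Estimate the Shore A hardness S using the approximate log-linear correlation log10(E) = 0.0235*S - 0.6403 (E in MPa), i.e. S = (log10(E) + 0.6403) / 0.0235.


log10(E) = 0.0235*S - 0.6403  =>  S = (log10(E) + 0.6403) / 0.0235
log10(10.13) = 1.005609
S = (1.005609 + 0.6403) / 0.0235 = 1.645909 / 0.0235
S = 70.0

Shore A = 70.0


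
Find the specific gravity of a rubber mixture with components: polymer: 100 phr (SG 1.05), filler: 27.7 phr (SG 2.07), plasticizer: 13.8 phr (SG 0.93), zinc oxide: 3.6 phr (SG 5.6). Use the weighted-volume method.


Sum of weights = 145.1
Volume contributions:
  polymer: 100/1.05 = 95.2381
  filler: 27.7/2.07 = 13.3816
  plasticizer: 13.8/0.93 = 14.8387
  zinc oxide: 3.6/5.6 = 0.6429
Sum of volumes = 124.1013
SG = 145.1 / 124.1013 = 1.169

SG = 1.169


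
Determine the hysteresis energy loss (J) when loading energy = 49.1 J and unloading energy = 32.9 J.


Hysteresis loss = loading - unloading
= 49.1 - 32.9
= 16.2 J

16.2 J


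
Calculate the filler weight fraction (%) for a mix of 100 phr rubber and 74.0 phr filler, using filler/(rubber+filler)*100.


Filler % = filler / (rubber + filler) * 100
= 74.0 / (100 + 74.0) * 100
= 74.0 / 174.0 * 100
= 42.53%

42.53%


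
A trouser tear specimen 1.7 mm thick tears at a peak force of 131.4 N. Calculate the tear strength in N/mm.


Tear strength = force / thickness
= 131.4 / 1.7
= 77.29 N/mm

77.29 N/mm


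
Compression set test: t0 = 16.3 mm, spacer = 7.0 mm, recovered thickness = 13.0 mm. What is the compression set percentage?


CS = (t0 - recovered) / (t0 - ts) * 100
= (16.3 - 13.0) / (16.3 - 7.0) * 100
= 3.3 / 9.3 * 100
= 35.5%

35.5%


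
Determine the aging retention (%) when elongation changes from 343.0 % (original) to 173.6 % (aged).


Retention = aged / original * 100
= 173.6 / 343.0 * 100
= 50.6%

50.6%


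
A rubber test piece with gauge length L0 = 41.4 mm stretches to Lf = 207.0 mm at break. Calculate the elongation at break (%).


Elongation = (Lf - L0) / L0 * 100
= (207.0 - 41.4) / 41.4 * 100
= 165.6 / 41.4 * 100
= 400.0%

400.0%


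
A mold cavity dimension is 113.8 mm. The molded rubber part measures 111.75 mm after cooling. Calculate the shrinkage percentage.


Shrinkage = (mold - part) / mold * 100
= (113.8 - 111.75) / 113.8 * 100
= 2.05 / 113.8 * 100
= 1.8%

1.8%


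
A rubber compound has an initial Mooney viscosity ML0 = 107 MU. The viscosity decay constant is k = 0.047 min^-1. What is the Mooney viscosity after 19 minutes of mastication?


ML = ML0 * exp(-k * t)
ML = 107 * exp(-0.047 * 19)
ML = 107 * 0.4094
ML = 43.81 MU

43.81 MU
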